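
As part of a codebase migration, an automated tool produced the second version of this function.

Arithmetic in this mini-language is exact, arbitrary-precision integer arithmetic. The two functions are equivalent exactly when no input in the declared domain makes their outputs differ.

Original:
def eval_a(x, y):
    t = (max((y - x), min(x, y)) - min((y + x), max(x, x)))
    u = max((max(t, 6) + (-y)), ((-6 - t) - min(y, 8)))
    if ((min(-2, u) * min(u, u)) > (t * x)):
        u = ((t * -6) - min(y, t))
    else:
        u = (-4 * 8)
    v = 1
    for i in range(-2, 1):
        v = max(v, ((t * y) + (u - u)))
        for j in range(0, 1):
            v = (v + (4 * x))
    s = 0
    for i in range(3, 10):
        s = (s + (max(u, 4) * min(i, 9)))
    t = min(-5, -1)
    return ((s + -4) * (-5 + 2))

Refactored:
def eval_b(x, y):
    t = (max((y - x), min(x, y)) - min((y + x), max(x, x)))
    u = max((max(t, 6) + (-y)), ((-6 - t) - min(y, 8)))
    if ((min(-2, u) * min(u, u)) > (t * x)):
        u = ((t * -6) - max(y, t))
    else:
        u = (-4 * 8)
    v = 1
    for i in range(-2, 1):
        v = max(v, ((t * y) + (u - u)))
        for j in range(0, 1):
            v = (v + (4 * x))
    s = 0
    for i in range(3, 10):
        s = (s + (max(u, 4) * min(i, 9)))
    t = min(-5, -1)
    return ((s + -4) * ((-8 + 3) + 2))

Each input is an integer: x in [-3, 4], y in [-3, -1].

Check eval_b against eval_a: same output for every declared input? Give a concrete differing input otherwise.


Input x=4, y=-1: -3516 from eval_a versus -3138 from eval_b.
verdict: not equivalent; witness: x=4, y=-1


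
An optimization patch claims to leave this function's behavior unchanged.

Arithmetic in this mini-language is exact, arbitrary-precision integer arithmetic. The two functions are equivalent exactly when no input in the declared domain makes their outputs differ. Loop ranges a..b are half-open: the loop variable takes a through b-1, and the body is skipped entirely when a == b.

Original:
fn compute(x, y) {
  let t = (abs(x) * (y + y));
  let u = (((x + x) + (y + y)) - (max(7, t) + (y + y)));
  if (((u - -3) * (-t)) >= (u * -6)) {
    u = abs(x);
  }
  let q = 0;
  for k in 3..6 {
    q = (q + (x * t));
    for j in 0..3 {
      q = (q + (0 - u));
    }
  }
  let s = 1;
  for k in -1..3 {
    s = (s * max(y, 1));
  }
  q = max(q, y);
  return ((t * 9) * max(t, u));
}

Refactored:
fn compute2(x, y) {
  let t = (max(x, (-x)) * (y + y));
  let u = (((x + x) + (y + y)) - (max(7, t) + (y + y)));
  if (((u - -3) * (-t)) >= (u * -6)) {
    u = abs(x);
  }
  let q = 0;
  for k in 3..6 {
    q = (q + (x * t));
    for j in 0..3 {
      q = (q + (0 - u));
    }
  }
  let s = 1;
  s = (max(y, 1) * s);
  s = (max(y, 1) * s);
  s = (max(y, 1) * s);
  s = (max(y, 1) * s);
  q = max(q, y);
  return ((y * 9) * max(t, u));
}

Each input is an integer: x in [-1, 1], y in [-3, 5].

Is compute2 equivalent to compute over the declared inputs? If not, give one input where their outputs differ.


Take x=-1, y=-3.
compute: t = -6; u = -9; (((u - -3) * (-t)) >= (u * -6)) -> false; q = 0; [k=3]; q = 6; [j=0]; q = 15; [j=1]; q = 24; [j=2]; q = 33; [k=4]; q = 39; [j=0]; q = 48; [j=1]; q = 57; [j=2]; q = 66; [k=5]; q = 72; [j=0]; q = 81; [j=1]; q = 90; [j=2]; q = 99; s = 1; [k=-1]; s = 1; [k=0]; s = 1; [k=1]; s = 1; [k=2]; s = 1; q = 99; return 324
compute2: t = -6; u = -9; (((u - -3) * (-t)) >= (u * -6)) -> false; q = 0; [k=3]; q = 6; [j=0]; q = 15; [j=1]; q = 24; [j=2]; q = 33; [k=4]; q = 39; [j=0]; q = 48; [j=1]; q = 57; [j=2]; q = 66; [k=5]; q = 72; [j=0]; q = 81; [j=1]; q = 90; [j=2]; q = 99; s = 1; s = 1; s = 1; s = 1; s = 1; q = 99; return 162
324 and 162 differ, so these are not the same function on this domain.
verdict: not equivalent; witness: x=-1, y=-3


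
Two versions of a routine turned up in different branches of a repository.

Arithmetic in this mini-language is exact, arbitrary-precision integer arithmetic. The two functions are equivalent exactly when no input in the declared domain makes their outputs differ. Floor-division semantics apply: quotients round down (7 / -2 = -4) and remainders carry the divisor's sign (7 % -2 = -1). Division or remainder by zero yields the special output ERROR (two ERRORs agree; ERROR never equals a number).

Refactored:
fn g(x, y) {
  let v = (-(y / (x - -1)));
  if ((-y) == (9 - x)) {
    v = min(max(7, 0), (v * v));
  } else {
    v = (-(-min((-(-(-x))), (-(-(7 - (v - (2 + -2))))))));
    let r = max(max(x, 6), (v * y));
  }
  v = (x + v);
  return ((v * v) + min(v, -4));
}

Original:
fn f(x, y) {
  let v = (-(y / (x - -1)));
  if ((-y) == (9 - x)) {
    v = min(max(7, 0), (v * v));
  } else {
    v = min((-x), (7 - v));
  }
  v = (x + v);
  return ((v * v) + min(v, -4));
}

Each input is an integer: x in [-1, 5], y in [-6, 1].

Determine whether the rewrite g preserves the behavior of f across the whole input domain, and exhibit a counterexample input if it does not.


Comparing the listings, the differences include: min/max/abs usage differs; local variable names differ; constant usage differs; arithmetic usage differs; statement counts differ.
As a probe, take x=4, y=1: f runs v becomes 0; next ((-y) == (9 - x)) evaluates to false; next v becomes -4; next v becomes 0; next final value -4; g runs v becomes 0; next ((-y) == (9 - x)) evaluates to false; next v becomes -4; next r becomes 6; next v becomes 0; next final value -4; both end at -4.
Across all 56 domain points the two functions coincide.
verdict: equivalent


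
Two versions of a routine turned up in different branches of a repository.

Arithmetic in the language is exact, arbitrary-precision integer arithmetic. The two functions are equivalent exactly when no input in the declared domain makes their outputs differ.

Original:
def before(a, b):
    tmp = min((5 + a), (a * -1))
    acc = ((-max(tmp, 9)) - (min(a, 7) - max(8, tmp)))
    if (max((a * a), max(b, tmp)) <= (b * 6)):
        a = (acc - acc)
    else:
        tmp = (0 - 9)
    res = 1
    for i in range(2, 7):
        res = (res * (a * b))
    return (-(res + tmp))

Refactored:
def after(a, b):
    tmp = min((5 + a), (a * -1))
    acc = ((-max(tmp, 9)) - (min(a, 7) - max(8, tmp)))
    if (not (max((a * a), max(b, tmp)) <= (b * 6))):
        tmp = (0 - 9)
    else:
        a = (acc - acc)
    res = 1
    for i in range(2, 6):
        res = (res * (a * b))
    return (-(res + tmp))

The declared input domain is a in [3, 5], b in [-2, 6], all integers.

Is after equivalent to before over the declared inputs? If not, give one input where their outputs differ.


The rewrite breaks on a=3, b=-2, where the results are 7785 and -1287.
before: tmp becomes -3; next acc becomes -4; next (max((a * a), max(b, tmp)) <= (b * 6)) evaluates to false; next tmp becomes -9; next res becomes 1; next at i=2:; next res becomes -6; next at i=3:; next res becomes 36; next at i=4:; next res becomes -216; next at i=5:; next res becomes 1296; next at i=6:; next res becomes -7776; next final value 7785
after: tmp becomes -3; next acc becomes -4; next (not (max((a * a), max(b, tmp)) <= (b * 6))) evaluates to true; next tmp becomes -9; next res becomes 1; next at i=2:; next res becomes -6; next at i=3:; next res becomes 36; next at i=4:; next res becomes -216; next at i=5:; next res becomes 1296; next final value -1287
verdict: not equivalent; witness: a=3, b=-2


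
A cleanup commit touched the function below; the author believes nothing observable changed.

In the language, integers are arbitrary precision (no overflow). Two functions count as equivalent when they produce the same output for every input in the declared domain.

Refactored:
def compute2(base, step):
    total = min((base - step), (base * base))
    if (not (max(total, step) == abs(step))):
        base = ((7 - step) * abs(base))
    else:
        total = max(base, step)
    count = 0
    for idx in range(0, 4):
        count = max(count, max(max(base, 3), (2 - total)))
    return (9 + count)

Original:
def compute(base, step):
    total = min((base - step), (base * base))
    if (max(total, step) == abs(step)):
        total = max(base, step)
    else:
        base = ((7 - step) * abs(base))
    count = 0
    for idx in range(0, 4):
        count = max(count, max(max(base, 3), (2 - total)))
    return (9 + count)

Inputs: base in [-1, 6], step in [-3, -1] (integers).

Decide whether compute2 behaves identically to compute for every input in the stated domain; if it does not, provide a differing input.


Although boolean connective usage differs, 24/24 inputs agree.
verdict: equivalent


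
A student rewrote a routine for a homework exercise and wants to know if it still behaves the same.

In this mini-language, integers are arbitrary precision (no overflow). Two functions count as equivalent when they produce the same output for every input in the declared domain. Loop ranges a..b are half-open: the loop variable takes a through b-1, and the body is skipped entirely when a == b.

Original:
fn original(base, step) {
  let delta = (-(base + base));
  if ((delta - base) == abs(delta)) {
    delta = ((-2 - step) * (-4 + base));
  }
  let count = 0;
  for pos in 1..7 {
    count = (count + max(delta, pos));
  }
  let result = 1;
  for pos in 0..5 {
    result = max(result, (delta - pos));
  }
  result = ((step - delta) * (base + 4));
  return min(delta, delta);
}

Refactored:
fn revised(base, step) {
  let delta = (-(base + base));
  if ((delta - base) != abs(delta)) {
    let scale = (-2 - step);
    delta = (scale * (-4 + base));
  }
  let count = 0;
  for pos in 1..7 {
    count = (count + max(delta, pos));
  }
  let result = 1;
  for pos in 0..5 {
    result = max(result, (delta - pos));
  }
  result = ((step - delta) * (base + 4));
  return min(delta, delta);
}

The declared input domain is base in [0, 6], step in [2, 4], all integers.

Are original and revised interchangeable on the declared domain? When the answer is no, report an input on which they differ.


Try base=0, step=2.
original: delta = 0; ((delta - base) == abs(delta)) -> true; delta = 16; count = 0; [pos=1]; count = 16; [pos=2]; count = 32; [pos=3]; count = 48; [pos=4]; count = 64; [pos=5]; count = 80; [pos=6]; count = 96; result = 1; [pos=0]; result = 16; [pos=1]; result = 16; [pos=2]; result = 16; [pos=3]; result = 16; [pos=4]; result = 16; result = -56; return 16
revised: delta = 0; ((delta - base) != abs(delta)) -> false; count = 0; [pos=1]; count = 1; [pos=2]; count = 3; [pos=3]; count = 6; [pos=4]; count = 10; [pos=5]; count = 15; [pos=6]; count = 21; result = 1; [pos=0]; result = 1; [pos=1]; result = 1; [pos=2]; result = 1; [pos=3]; result = 1; [pos=4]; result = 1; result = 8; return 0
16 against 0: the behavior changed.
verdict: not equivalent; witness: base=0, step=2


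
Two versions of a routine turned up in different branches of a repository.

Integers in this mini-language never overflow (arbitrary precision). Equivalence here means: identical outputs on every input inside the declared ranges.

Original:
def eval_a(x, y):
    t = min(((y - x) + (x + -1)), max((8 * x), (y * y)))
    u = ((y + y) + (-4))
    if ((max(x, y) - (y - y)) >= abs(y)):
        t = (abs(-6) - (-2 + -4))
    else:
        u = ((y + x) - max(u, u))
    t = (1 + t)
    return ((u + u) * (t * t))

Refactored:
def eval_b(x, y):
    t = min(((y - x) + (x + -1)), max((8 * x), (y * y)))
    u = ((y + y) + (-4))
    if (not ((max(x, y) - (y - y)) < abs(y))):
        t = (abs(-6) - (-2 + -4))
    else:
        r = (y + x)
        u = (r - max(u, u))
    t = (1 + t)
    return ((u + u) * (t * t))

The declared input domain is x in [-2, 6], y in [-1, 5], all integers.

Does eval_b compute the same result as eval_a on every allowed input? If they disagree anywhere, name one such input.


The two are interchangeable: statement counts differ, plus local variable names differ, plus comparison usage differs, plus boolean connective usage differs, and every declared input agrees.
One worked example (x=-1, y=0) — eval_a: t := -1 | u := -4 | ((max(x, y) - (y - y)) >= abs(y)): true | t := 12 | t := 13 | result -1352; eval_b: t := -1 | u := -4 | (not ((max(x, y) - (y - y)) < abs(y))): true | t := 12 | t := 13 | result -1352; agreement on -1352.
Checked all 63 inputs in the declared domain: the outputs agree on every one.
verdict: equivalent


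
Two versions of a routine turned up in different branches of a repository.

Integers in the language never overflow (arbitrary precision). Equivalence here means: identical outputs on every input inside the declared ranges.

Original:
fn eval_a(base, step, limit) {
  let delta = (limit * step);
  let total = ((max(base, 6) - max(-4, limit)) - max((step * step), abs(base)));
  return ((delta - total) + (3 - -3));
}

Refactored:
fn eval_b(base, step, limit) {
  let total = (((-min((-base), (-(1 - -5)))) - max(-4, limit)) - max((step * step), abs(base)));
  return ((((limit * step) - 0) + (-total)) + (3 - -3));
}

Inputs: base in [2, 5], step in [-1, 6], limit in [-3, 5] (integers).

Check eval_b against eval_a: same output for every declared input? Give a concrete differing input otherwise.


Comparing the listings, the differences include: arithmetic usage differs, statement counts differ, local variable names differ, constant usage differs, min/max/abs usage differs.
As a probe, take base=2, step=5, limit=-1: eval_a runs delta = -5; total = -18; return 19; eval_b runs total = -18; return 19; both end at 19.
Every one of the 288 inputs gives matching results.
verdict: equivalent


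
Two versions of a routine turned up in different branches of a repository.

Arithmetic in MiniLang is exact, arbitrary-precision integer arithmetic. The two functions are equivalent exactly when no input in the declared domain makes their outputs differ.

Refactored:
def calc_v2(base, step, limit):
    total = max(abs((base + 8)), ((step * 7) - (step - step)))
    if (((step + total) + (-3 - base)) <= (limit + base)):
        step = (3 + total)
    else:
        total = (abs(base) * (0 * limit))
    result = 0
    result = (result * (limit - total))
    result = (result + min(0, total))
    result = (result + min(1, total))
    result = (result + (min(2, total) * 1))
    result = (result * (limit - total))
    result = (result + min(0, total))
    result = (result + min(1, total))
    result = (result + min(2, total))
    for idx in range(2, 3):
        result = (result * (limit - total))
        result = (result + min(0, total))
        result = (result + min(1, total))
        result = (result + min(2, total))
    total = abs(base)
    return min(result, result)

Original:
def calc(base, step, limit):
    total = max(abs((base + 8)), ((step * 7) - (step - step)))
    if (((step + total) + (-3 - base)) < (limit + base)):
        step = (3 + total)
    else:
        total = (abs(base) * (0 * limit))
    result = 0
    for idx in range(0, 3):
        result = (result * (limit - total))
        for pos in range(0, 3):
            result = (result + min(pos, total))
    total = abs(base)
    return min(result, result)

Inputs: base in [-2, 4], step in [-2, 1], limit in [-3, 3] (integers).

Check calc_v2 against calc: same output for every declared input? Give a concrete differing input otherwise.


On input base=0, step=-2, limit=3, calc returns 0 while calc_v2 returns 63.
verdict: not equivalent; witness: base=0, step=-2, limit=3


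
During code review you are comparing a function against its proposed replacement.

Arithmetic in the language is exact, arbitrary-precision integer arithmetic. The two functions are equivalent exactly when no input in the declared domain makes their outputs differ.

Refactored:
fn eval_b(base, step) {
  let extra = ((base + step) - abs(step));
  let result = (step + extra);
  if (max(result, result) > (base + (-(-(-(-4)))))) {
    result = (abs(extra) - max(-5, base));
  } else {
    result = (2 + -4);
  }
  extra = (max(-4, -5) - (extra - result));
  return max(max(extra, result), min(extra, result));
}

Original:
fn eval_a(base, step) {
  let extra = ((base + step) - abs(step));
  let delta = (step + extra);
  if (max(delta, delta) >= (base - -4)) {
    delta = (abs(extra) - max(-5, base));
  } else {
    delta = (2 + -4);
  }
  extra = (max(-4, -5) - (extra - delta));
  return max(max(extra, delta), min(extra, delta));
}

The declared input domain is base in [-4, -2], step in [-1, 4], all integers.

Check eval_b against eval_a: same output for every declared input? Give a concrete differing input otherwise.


Not equivalent: base=-4, step=4 separates them (8 vs -2).
eval_a: extra becomes -4; next delta becomes 0; next (max(delta, delta) >= (base - -4)) evaluates to true; next delta becomes 8; next extra becomes 8; next final value 8
eval_b: extra becomes -4; next result becomes 0; next (max(result, result) > (base + (-(-(-(-4)))))) evaluates to false; next result becomes -2; next extra becomes -2; next final value -2
verdict: not equivalent; witness: base=-4, step=4


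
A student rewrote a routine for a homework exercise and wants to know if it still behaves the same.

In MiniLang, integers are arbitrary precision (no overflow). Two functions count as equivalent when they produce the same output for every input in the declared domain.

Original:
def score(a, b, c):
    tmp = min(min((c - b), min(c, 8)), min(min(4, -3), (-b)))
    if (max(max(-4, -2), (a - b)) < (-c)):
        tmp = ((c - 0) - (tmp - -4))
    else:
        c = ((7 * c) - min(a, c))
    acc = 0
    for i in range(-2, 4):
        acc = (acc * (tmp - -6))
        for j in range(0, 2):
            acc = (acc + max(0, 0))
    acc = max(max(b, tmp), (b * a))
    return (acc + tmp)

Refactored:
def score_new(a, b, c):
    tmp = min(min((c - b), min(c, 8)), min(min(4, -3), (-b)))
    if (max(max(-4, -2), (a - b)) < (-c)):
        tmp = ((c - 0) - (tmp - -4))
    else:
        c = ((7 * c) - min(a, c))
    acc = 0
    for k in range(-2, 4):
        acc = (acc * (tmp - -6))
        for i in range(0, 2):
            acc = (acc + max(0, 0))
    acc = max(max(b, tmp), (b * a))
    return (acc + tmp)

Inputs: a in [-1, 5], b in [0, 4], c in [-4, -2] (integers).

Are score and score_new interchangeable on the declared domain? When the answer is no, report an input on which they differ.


This is a faithful refactor — local variable names differ, but the computed results match everywhere.
Spot check at a=-1, b=4, c=-4 — score: tmp becomes -8; next (max(max(-4, -2), (a - b)) < (-c)) evaluates to true; next tmp becomes 0; next acc becomes 0; next at i=-2:; next acc becomes 0; next at j=0:; next acc becomes 0; next at j=1:; next acc becomes 0; next at i=-1:; next acc becomes 0; next at j=0:; next acc becomes 0; next at j=1:; next acc becomes 0; next at i=0:; next acc becomes 0; next at j=0:; next acc becomes 0; next at j=1:; next acc becomes 0; next at i=1:; next acc becomes 0; next at j=0:; next acc becomes 0; next at j=1:; next acc becomes 0; next at i=2:; next acc becomes 0; next at j=0:; next acc becomes 0; next at j=1:; next acc becomes 0; next at i=3:; next acc becomes 0; next at j=0:; next acc becomes 0; next at j=1:; next acc becomes 0; next acc becomes 4; next final value 4. score_new: tmp becomes -8; next (max(max(-4, -2), (a - b)) < (-c)) evaluates to true; next tmp becomes 0; next acc becomes 0; next at k=-2:; next acc becomes 0; next at i=0:; next acc becomes 0; next at i=1:; next acc becomes 0; next at k=-1:; next acc becomes 0; next at i=0:; next acc becomes 0; next at i=1:; next acc becomes 0; next at k=0:; next acc becomes 0; next at i=0:; next acc becomes 0; next at i=1:; next acc becomes 0; next at k=1:; next acc becomes 0; next at i=0:; next acc becomes 0; next at i=1:; next acc becomes 0; next at k=2:; next acc becomes 0; next at i=0:; next acc becomes 0; next at i=1:; next acc becomes 0; next at k=3:; next acc becomes 0; next at i=0:; next acc becomes 0; next at i=1:; next acc becomes 0; next acc becomes 4; next final value 4. Both give 4.
Checked all 105 inputs in the declared domain: the outputs agree on every one.
verdict: equivalent


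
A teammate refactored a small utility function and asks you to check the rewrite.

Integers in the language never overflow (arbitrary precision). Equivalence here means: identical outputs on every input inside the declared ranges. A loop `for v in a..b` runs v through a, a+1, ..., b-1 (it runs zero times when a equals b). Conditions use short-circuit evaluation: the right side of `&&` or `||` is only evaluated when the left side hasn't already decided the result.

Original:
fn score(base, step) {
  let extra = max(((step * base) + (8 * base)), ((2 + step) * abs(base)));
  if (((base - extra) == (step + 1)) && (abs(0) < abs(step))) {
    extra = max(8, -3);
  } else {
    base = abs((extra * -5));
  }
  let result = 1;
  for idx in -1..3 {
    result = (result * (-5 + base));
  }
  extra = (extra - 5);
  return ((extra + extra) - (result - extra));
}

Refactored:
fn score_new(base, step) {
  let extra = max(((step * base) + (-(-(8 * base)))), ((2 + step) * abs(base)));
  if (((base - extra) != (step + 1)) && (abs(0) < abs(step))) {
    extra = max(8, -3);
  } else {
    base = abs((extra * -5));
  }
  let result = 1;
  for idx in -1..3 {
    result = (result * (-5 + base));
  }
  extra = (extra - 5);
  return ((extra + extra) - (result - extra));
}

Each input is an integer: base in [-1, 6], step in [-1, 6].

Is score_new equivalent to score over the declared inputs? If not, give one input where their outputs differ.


Consider the input base=-1, step=-1.
score: extra=1, then (((base - extra) == (step + 1)) && (abs(0) < abs(step))) is false, then base=5, then result=1, then (idx=-1), then result=0, then (idx=0), then result=0, then (idx=1), then result=0, then (idx=2), then result=0, then extra=-4, then returns -12
score_new: extra=1, then (((base - extra) != (step + 1)) && (abs(0) < abs(step))) is true, then extra=8, then result=1, then (idx=-1), then result=-6, then (idx=0), then result=36, then (idx=1), then result=-216, then (idx=2), then result=1296, then extra=3, then returns -1287
-12 vs -1287 — the two versions disagree here.
verdict: not equivalent; witness: base=-1, step=-1


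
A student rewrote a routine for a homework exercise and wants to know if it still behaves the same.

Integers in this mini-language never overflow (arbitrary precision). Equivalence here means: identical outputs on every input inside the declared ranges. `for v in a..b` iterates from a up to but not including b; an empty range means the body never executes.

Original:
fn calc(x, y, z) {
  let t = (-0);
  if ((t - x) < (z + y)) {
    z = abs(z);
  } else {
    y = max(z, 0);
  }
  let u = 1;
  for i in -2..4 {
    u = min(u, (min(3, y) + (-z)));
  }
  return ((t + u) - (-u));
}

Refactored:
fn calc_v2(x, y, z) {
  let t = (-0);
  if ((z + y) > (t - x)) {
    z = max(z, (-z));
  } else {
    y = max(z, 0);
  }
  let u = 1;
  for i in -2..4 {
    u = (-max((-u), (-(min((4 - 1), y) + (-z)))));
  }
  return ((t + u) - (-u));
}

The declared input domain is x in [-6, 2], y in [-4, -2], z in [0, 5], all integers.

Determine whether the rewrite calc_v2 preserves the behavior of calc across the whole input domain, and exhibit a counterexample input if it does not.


Behavior is preserved: although constant usage differs, arithmetic usage differs, min/max/abs usage differs, comparison usage differs, the outputs never diverge.
Tracing x=-4, y=-3, z=5: calc: t = 0; ((t - x) < (z + y)) -> false; y = 5; u = 1; [i=-2]; u = -2; [i=-1]; u = -2; [i=0]; u = -2; [i=1]; u = -2; [i=2]; u = -2; [i=3]; u = -2; return -4 | calc_v2: t = 0; ((z + y) > (t - x)) -> false; y = 5; u = 1; [i=-2]; u = -2; [i=-1]; u = -2; [i=0]; u = -2; [i=1]; u = -2; [i=2]; u = -2; [i=3]; u = -2; return -4 — matching result -4.
Checked all 162 inputs in the declared domain: the outputs agree on every one.
verdict: equivalent


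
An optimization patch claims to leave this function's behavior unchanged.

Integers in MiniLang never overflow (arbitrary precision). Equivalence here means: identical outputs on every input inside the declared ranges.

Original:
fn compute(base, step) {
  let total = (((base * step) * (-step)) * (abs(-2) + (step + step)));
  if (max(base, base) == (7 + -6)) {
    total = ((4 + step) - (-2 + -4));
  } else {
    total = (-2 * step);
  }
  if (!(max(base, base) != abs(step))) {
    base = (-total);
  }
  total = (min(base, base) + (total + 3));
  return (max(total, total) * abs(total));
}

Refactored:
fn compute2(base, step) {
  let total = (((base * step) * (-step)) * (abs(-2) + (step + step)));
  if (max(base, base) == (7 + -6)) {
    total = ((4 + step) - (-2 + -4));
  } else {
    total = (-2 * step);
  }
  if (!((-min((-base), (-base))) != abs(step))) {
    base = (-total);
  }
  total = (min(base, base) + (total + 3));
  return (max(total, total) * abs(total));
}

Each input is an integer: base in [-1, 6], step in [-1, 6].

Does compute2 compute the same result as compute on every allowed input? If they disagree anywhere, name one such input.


Behavior is preserved: although min/max/abs usage differs, the outputs never diverge.
Tracing base=-1, step=3: compute: total = 72; (max(base, base) == (7 + -6)) -> false; total = -6; (!(max(base, base) != abs(step))) -> false; total = -4; return -16 | compute2: total = 72; (max(base, base) == (7 + -6)) -> false; total = -6; (!((-min((-base), (-base))) != abs(step))) -> false; total = -4; return -16 — matching result -16.
Sweeping the whole domain (64 inputs) finds no disagreement.
verdict: equivalent


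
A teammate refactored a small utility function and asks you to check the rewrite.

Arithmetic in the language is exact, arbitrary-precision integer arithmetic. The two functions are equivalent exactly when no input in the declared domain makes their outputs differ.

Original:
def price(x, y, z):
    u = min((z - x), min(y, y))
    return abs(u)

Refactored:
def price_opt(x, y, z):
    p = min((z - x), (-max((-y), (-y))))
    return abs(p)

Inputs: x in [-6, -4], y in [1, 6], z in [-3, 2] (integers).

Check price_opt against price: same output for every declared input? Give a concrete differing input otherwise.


Behavior is preserved: although min/max/abs usage differs; local variable names differ, the outputs never diverge.
As a probe, take x=-6, y=6, z=2: price runs u := 6 | result 6; price_opt runs p := 6 | result 6; both end at 6.
Across all 108 domain points the two functions coincide.
verdict: equivalent


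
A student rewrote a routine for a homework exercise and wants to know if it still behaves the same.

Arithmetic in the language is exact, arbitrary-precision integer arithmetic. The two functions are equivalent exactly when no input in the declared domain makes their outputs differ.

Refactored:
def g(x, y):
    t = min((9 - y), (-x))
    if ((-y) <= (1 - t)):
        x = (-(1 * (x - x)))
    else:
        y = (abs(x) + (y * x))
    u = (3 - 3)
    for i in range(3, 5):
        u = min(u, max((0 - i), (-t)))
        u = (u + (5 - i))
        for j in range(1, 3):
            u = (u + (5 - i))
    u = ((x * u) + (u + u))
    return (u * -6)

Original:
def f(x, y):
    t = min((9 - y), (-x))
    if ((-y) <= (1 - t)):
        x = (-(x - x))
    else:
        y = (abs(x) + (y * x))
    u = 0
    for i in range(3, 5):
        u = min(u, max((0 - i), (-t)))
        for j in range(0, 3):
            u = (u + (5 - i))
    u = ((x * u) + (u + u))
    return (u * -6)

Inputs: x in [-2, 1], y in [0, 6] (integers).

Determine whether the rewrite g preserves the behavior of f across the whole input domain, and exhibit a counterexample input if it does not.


Changes here: arithmetic usage differs; loop structure differs; statement counts differ; constant usage differs; the full 28-point sweep finds no disagreement.
verdict: equivalent


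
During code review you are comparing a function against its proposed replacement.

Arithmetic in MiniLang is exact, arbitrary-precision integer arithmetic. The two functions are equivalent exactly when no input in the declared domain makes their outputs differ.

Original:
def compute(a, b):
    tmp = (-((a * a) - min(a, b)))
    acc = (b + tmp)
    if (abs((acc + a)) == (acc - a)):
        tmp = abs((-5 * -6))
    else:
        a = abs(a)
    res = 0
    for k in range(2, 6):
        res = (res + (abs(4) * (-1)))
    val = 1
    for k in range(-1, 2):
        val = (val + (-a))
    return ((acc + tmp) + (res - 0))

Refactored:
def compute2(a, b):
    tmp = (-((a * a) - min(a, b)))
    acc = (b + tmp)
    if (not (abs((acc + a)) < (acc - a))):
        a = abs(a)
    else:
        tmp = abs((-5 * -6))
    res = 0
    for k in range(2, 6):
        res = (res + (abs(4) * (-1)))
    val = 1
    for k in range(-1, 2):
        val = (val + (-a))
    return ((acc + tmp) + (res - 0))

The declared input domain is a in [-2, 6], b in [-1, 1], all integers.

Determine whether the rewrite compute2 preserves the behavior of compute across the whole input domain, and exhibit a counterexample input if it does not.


At a=0, b=0: compute gives 14, compute2 gives -16.
verdict: not equivalent; witness: a=0, b=0


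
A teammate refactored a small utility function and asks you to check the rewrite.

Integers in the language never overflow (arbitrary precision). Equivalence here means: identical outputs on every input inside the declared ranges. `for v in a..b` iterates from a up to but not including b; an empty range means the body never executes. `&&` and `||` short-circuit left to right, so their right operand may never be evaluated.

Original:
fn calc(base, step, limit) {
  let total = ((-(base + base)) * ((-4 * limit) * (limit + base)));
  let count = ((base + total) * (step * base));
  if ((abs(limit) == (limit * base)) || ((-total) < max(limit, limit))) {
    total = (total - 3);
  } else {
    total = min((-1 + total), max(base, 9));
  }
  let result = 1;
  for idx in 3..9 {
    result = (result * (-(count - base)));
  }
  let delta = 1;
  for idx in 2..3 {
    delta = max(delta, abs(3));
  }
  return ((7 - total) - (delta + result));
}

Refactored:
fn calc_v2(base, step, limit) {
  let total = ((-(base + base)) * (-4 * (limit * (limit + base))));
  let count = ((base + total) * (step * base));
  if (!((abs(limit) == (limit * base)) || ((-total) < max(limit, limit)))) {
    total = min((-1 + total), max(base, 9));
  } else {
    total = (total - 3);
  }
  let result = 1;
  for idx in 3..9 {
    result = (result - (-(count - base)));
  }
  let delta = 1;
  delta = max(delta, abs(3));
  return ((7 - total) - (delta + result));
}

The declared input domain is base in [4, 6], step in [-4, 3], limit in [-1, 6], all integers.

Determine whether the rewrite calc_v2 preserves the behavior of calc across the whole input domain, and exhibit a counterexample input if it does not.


Try base=4, step=-4, limit=-1.
calc: total := -96 | count := 1472 | ((abs(limit) == (limit * base)) || ((-total) < max(limit, limit))): false | total := -97 | result := 1 | iter idx=3: | result := -1468 | iter idx=4: | result := 2155024 | iter idx=5: | result := -3163575232 | iter idx=6: | result := 4644128440576 | iter idx=7: | result := -6817580550765568 | iter idx=8: | result := 10008208248523853824 | delta := 1 | iter idx=2: | delta := 3 | result -10008208248523853723
calc_v2: total := -96 | count := 1472 | (!((abs(limit) == (limit * base)) || ((-total) < max(limit, limit)))): true | total := -97 | result := 1 | iter idx=3: | result := 1469 | iter idx=4: | result := 2937 | iter idx=5: | result := 4405 | iter idx=6: | result := 5873 | iter idx=7: | result := 7341 | iter idx=8: | result := 8809 | delta := 1 | delta := 3 | result -8708
-10008208248523853723 and -8708 differ, so these are not the same function on this domain.
verdict: not equivalent; witness: base=4, step=-4, limit=-1


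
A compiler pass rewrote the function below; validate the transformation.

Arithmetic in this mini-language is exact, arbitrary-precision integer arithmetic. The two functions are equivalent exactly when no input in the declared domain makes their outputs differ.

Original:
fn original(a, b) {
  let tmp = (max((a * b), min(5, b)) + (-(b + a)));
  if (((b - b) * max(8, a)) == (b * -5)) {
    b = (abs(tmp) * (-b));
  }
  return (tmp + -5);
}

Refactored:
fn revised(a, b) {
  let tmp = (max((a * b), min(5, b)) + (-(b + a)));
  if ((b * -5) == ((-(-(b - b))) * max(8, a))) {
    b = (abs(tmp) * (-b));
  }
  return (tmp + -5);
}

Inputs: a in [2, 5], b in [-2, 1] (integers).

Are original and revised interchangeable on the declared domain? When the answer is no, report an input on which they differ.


Equivalent — the differences include same computation, different form, yet no declared input distinguishes the two.
Spot check at a=3, b=-2 — original: tmp=-3, then (((b - b) * max(8, a)) == (b * -5)) is false, then returns -8. revised: tmp=-3, then ((b * -5) == ((-(-(b - b))) * max(8, a))) is false, then returns -8. Both give -8.
An exhaustive pass over the 16 declared inputs shows identical outputs.
verdict: equivalent


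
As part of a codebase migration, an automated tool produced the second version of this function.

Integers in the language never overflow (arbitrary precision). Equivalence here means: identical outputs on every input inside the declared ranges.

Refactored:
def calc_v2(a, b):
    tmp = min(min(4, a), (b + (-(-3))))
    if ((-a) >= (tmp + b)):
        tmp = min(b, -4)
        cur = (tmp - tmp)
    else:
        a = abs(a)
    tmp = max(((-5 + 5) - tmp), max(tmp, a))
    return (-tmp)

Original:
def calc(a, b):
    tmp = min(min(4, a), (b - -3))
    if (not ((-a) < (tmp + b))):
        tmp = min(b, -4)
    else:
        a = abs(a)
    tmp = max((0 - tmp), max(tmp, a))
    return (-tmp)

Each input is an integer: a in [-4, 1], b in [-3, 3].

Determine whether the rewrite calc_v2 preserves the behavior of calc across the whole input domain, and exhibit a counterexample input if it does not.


The two versions differ — the changes include boolean connective usage differs; and statement counts differ; and local variable names differ; and arithmetic usage differs; and comparison usage differs; and constant usage differs.
As a probe, take a=-4, b=3: calc runs tmp=-4, then (not ((-a) < (tmp + b))) is true, then tmp=-4, then tmp=4, then returns -4; calc_v2 runs tmp=-4, then ((-a) >= (tmp + b)) is true, then tmp=-4, then cur=0, then tmp=4, then returns -4; both end at -4.
Across all 42 domain points the two functions coincide.
verdict: equivalent


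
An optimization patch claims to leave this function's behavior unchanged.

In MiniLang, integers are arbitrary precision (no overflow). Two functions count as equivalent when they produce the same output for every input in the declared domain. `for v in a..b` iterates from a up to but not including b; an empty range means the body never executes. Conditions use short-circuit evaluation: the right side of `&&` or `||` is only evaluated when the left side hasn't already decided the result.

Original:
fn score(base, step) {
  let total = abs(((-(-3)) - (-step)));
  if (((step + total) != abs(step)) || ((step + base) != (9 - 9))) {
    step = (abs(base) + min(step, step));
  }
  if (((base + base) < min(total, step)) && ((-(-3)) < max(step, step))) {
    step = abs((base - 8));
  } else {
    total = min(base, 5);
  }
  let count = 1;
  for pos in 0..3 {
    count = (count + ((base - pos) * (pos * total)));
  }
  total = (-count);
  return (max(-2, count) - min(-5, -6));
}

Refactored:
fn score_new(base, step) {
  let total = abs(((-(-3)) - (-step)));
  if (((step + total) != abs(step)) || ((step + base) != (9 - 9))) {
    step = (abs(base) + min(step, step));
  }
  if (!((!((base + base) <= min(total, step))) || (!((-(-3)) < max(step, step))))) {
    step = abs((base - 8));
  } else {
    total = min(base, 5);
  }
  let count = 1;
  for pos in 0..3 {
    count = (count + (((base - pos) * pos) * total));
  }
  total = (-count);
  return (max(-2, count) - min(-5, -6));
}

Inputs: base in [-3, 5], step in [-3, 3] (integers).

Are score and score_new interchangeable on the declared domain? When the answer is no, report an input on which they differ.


Try base=2, step=2.
score: total=5, then (((step + total) != abs(step)) || ((step + base) != (9 - 9))) is true, then step=4, then (((base + base) < min(total, step)) && ((-(-3)) < max(step, step))) is false, then total=2, then count=1, then (pos=0), then count=1, then (pos=1), then count=3, then (pos=2), then count=3, then total=-3, then returns 9
score_new: total=5, then (((step + total) != abs(step)) || ((step + base) != (9 - 9))) is true, then step=4, then (!((!((base + base) <= min(total, step))) || (!((-(-3)) < max(step, step))))) is true, then step=6, then count=1, then (pos=0), then count=1, then (pos=1), then count=6, then (pos=2), then count=6, then total=-6, then returns 12
9 and 12 differ, so these are not the same function on this domain.
verdict: not equivalent; witness: base=2, step=2


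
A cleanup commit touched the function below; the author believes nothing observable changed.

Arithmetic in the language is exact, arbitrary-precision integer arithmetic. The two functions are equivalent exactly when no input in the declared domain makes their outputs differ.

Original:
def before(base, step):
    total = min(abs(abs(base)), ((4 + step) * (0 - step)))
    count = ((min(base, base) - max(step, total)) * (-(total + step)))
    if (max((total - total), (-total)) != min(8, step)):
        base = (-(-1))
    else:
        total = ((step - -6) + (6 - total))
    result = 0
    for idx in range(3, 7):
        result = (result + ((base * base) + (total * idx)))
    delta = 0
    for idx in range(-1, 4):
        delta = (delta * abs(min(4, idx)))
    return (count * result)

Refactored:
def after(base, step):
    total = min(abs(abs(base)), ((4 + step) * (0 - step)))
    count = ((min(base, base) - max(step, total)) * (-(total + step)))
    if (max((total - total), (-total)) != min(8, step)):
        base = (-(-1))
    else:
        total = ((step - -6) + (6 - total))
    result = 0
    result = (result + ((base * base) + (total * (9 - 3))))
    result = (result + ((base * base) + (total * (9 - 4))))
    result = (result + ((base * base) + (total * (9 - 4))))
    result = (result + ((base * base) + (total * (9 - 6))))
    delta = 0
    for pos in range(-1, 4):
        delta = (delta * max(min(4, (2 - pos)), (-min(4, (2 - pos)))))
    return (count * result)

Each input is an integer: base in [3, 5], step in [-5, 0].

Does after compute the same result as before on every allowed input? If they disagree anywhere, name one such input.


Input base=3, step=-5: -6880 from before versus -7280 from after.
verdict: not equivalent; witness: base=3, step=-5


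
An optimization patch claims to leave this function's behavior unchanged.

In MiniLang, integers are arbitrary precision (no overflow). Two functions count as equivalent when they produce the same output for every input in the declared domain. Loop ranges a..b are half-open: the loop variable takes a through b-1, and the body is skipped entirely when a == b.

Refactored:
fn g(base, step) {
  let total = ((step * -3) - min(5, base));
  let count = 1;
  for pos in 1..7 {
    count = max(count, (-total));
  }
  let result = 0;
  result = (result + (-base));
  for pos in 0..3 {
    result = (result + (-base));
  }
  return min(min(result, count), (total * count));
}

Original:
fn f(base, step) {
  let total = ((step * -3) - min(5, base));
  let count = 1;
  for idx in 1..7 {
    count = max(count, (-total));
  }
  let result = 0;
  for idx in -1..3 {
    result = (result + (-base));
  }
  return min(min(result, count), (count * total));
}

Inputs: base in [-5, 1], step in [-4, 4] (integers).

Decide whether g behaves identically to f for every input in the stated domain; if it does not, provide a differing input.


Equivalent — the differences include loop structure differs, plus arithmetic usage differs, plus statement counts differ, plus local variable names differ, yet no declared input distinguishes the two.
As a probe, take base=0, step=3: f runs total := -9 | count := 1 | iter idx=1: | count := 9 | iter idx=2: | count := 9 | iter idx=3: | count := 9 | iter idx=4: | count := 9 | iter idx=5: | count := 9 | iter idx=6: | count := 9 | result := 0 | iter idx=-1: | result := 0 | iter idx=0: | result := 0 | iter idx=1: | result := 0 | iter idx=2: | result := 0 | result -81; g runs total := -9 | count := 1 | iter pos=1: | count := 9 | iter pos=2: | count := 9 | iter pos=3: | count := 9 | iter pos=4: | count := 9 | iter pos=5: | count := 9 | iter pos=6: | count := 9 | result := 0 | result := 0 | iter pos=0: | result := 0 | iter pos=1: | result := 0 | iter pos=2: | result := 0 | result -81; both end at -81.
Every one of the 63 inputs gives matching results.
verdict: equivalent
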